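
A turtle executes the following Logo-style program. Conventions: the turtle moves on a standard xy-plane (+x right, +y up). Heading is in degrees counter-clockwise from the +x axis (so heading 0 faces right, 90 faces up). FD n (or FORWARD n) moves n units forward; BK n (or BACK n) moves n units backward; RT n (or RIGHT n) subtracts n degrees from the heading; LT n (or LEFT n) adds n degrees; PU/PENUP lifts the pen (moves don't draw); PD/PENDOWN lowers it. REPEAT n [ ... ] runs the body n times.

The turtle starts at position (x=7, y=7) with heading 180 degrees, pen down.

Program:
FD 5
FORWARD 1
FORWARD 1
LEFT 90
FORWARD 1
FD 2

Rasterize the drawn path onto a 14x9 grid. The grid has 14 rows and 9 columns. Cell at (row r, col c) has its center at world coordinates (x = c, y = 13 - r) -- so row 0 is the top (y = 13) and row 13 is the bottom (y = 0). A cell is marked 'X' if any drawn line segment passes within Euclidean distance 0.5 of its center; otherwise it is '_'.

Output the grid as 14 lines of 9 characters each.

Answer: _________
_________
_________
_________
_________
_________
XXXXXXXX_
X________
X________
X________
_________
_________
_________
_________

Derivation:
Segment 0: (7,7) -> (2,7)
Segment 1: (2,7) -> (1,7)
Segment 2: (1,7) -> (0,7)
Segment 3: (0,7) -> (-0,6)
Segment 4: (-0,6) -> (-0,4)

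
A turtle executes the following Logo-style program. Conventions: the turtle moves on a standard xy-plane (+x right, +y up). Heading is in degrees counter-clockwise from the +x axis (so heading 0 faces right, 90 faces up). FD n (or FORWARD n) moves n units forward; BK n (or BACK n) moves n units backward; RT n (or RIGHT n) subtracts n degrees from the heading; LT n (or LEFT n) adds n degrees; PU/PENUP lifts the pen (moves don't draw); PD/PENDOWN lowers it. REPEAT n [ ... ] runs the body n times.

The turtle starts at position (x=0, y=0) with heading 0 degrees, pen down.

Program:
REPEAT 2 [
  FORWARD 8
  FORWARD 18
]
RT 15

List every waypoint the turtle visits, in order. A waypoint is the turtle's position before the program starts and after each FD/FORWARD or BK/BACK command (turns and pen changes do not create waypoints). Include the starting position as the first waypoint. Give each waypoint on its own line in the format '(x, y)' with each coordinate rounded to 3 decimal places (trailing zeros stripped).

Executing turtle program step by step:
Start: pos=(0,0), heading=0, pen down
REPEAT 2 [
  -- iteration 1/2 --
  FD 8: (0,0) -> (8,0) [heading=0, draw]
  FD 18: (8,0) -> (26,0) [heading=0, draw]
  -- iteration 2/2 --
  FD 8: (26,0) -> (34,0) [heading=0, draw]
  FD 18: (34,0) -> (52,0) [heading=0, draw]
]
RT 15: heading 0 -> 345
Final: pos=(52,0), heading=345, 4 segment(s) drawn
Waypoints (5 total):
(0, 0)
(8, 0)
(26, 0)
(34, 0)
(52, 0)

Answer: (0, 0)
(8, 0)
(26, 0)
(34, 0)
(52, 0)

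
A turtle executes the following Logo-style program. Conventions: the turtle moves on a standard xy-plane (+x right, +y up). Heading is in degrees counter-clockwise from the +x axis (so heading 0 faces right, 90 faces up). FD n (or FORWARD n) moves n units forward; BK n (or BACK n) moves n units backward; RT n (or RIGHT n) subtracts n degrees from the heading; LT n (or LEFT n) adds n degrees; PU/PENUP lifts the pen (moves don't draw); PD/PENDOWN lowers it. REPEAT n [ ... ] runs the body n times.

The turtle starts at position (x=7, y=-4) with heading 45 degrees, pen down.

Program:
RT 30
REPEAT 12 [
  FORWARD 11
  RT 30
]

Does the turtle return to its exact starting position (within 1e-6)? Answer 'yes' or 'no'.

Answer: yes

Derivation:
Executing turtle program step by step:
Start: pos=(7,-4), heading=45, pen down
RT 30: heading 45 -> 15
REPEAT 12 [
  -- iteration 1/12 --
  FD 11: (7,-4) -> (17.625,-1.153) [heading=15, draw]
  RT 30: heading 15 -> 345
  -- iteration 2/12 --
  FD 11: (17.625,-1.153) -> (28.25,-4) [heading=345, draw]
  RT 30: heading 345 -> 315
  -- iteration 3/12 --
  FD 11: (28.25,-4) -> (36.029,-11.778) [heading=315, draw]
  RT 30: heading 315 -> 285
  -- iteration 4/12 --
  FD 11: (36.029,-11.778) -> (38.876,-22.403) [heading=285, draw]
  RT 30: heading 285 -> 255
  -- iteration 5/12 --
  FD 11: (38.876,-22.403) -> (36.029,-33.029) [heading=255, draw]
  RT 30: heading 255 -> 225
  -- iteration 6/12 --
  FD 11: (36.029,-33.029) -> (28.25,-40.807) [heading=225, draw]
  RT 30: heading 225 -> 195
  -- iteration 7/12 --
  FD 11: (28.25,-40.807) -> (17.625,-43.654) [heading=195, draw]
  RT 30: heading 195 -> 165
  -- iteration 8/12 --
  FD 11: (17.625,-43.654) -> (7,-40.807) [heading=165, draw]
  RT 30: heading 165 -> 135
  -- iteration 9/12 --
  FD 11: (7,-40.807) -> (-0.778,-33.029) [heading=135, draw]
  RT 30: heading 135 -> 105
  -- iteration 10/12 --
  FD 11: (-0.778,-33.029) -> (-3.625,-22.403) [heading=105, draw]
  RT 30: heading 105 -> 75
  -- iteration 11/12 --
  FD 11: (-3.625,-22.403) -> (-0.778,-11.778) [heading=75, draw]
  RT 30: heading 75 -> 45
  -- iteration 12/12 --
  FD 11: (-0.778,-11.778) -> (7,-4) [heading=45, draw]
  RT 30: heading 45 -> 15
]
Final: pos=(7,-4), heading=15, 12 segment(s) drawn

Start position: (7, -4)
Final position: (7, -4)
Distance = 0; < 1e-6 -> CLOSED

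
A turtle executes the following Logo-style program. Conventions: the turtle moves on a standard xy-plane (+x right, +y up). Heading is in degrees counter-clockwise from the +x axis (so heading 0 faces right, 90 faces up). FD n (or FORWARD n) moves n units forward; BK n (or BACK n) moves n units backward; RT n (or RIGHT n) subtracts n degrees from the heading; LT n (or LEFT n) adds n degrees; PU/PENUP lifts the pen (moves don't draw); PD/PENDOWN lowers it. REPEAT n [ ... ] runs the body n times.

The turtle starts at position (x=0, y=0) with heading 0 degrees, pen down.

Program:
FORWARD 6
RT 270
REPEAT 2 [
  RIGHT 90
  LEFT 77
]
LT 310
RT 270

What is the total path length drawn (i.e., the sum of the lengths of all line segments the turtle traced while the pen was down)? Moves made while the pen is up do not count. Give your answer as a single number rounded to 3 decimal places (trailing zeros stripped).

Executing turtle program step by step:
Start: pos=(0,0), heading=0, pen down
FD 6: (0,0) -> (6,0) [heading=0, draw]
RT 270: heading 0 -> 90
REPEAT 2 [
  -- iteration 1/2 --
  RT 90: heading 90 -> 0
  LT 77: heading 0 -> 77
  -- iteration 2/2 --
  RT 90: heading 77 -> 347
  LT 77: heading 347 -> 64
]
LT 310: heading 64 -> 14
RT 270: heading 14 -> 104
Final: pos=(6,0), heading=104, 1 segment(s) drawn

Segment lengths:
  seg 1: (0,0) -> (6,0), length = 6
Total = 6

Answer: 6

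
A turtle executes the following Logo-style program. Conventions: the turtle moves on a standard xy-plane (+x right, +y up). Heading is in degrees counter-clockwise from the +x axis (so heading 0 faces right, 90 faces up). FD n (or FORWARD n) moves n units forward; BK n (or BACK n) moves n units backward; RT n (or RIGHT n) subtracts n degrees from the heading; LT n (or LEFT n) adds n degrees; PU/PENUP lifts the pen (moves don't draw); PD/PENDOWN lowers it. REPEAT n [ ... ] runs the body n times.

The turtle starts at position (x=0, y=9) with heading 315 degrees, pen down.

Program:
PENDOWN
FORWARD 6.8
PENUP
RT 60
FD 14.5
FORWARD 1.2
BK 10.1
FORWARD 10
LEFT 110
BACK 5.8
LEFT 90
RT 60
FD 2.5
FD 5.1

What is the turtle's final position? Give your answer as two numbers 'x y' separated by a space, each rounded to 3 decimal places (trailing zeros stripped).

Answer: 1.218 -7.023

Derivation:
Executing turtle program step by step:
Start: pos=(0,9), heading=315, pen down
PD: pen down
FD 6.8: (0,9) -> (4.808,4.192) [heading=315, draw]
PU: pen up
RT 60: heading 315 -> 255
FD 14.5: (4.808,4.192) -> (1.055,-9.814) [heading=255, move]
FD 1.2: (1.055,-9.814) -> (0.745,-10.973) [heading=255, move]
BK 10.1: (0.745,-10.973) -> (3.359,-1.218) [heading=255, move]
FD 10: (3.359,-1.218) -> (0.771,-10.877) [heading=255, move]
LT 110: heading 255 -> 5
BK 5.8: (0.771,-10.877) -> (-5.007,-11.382) [heading=5, move]
LT 90: heading 5 -> 95
RT 60: heading 95 -> 35
FD 2.5: (-5.007,-11.382) -> (-2.959,-9.948) [heading=35, move]
FD 5.1: (-2.959,-9.948) -> (1.218,-7.023) [heading=35, move]
Final: pos=(1.218,-7.023), heading=35, 1 segment(s) drawn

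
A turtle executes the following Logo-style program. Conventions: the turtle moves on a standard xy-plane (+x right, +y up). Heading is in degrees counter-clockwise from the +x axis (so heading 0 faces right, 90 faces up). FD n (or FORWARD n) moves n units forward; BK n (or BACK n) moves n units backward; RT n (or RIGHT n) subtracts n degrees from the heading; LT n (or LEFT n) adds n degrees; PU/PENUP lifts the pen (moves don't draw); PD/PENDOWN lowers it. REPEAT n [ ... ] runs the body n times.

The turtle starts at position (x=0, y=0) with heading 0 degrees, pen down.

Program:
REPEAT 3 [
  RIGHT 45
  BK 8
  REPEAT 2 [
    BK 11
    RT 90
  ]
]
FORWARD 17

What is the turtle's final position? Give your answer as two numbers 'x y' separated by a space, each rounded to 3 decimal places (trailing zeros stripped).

Executing turtle program step by step:
Start: pos=(0,0), heading=0, pen down
REPEAT 3 [
  -- iteration 1/3 --
  RT 45: heading 0 -> 315
  BK 8: (0,0) -> (-5.657,5.657) [heading=315, draw]
  REPEAT 2 [
    -- iteration 1/2 --
    BK 11: (-5.657,5.657) -> (-13.435,13.435) [heading=315, draw]
    RT 90: heading 315 -> 225
    -- iteration 2/2 --
    BK 11: (-13.435,13.435) -> (-5.657,21.213) [heading=225, draw]
    RT 90: heading 225 -> 135
  ]
  -- iteration 2/3 --
  RT 45: heading 135 -> 90
  BK 8: (-5.657,21.213) -> (-5.657,13.213) [heading=90, draw]
  REPEAT 2 [
    -- iteration 1/2 --
    BK 11: (-5.657,13.213) -> (-5.657,2.213) [heading=90, draw]
    RT 90: heading 90 -> 0
    -- iteration 2/2 --
    BK 11: (-5.657,2.213) -> (-16.657,2.213) [heading=0, draw]
    RT 90: heading 0 -> 270
  ]
  -- iteration 3/3 --
  RT 45: heading 270 -> 225
  BK 8: (-16.657,2.213) -> (-11,7.87) [heading=225, draw]
  REPEAT 2 [
    -- iteration 1/2 --
    BK 11: (-11,7.87) -> (-3.222,15.648) [heading=225, draw]
    RT 90: heading 225 -> 135
    -- iteration 2/2 --
    BK 11: (-3.222,15.648) -> (4.556,7.87) [heading=135, draw]
    RT 90: heading 135 -> 45
  ]
]
FD 17: (4.556,7.87) -> (16.577,19.891) [heading=45, draw]
Final: pos=(16.577,19.891), heading=45, 10 segment(s) drawn

Answer: 16.577 19.891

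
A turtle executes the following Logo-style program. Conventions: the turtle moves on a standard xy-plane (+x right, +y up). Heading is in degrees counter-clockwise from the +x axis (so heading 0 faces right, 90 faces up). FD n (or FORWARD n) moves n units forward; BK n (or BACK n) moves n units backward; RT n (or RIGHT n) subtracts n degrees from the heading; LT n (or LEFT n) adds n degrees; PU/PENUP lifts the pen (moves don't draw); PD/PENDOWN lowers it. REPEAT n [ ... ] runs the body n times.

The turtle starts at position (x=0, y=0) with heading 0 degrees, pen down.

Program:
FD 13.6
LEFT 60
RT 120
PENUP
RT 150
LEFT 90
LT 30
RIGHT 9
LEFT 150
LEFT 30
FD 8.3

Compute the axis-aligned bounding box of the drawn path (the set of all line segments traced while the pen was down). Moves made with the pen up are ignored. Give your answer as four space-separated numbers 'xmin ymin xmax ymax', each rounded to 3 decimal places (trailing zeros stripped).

Answer: 0 0 13.6 0

Derivation:
Executing turtle program step by step:
Start: pos=(0,0), heading=0, pen down
FD 13.6: (0,0) -> (13.6,0) [heading=0, draw]
LT 60: heading 0 -> 60
RT 120: heading 60 -> 300
PU: pen up
RT 150: heading 300 -> 150
LT 90: heading 150 -> 240
LT 30: heading 240 -> 270
RT 9: heading 270 -> 261
LT 150: heading 261 -> 51
LT 30: heading 51 -> 81
FD 8.3: (13.6,0) -> (14.898,8.198) [heading=81, move]
Final: pos=(14.898,8.198), heading=81, 1 segment(s) drawn

Segment endpoints: x in {0, 13.6}, y in {0}
xmin=0, ymin=0, xmax=13.6, ymax=0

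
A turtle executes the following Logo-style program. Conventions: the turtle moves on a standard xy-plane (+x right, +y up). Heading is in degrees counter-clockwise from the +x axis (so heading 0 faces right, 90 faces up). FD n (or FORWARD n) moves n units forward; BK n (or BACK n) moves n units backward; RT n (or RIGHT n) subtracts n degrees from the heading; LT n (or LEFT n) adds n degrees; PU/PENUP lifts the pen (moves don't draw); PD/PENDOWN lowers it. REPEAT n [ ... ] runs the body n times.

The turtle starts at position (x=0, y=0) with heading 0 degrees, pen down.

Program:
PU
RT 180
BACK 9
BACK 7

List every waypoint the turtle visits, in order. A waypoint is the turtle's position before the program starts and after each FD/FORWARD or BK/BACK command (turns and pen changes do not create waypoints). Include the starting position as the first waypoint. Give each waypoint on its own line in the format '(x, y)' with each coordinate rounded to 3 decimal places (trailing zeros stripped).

Executing turtle program step by step:
Start: pos=(0,0), heading=0, pen down
PU: pen up
RT 180: heading 0 -> 180
BK 9: (0,0) -> (9,0) [heading=180, move]
BK 7: (9,0) -> (16,0) [heading=180, move]
Final: pos=(16,0), heading=180, 0 segment(s) drawn
Waypoints (3 total):
(0, 0)
(9, 0)
(16, 0)

Answer: (0, 0)
(9, 0)
(16, 0)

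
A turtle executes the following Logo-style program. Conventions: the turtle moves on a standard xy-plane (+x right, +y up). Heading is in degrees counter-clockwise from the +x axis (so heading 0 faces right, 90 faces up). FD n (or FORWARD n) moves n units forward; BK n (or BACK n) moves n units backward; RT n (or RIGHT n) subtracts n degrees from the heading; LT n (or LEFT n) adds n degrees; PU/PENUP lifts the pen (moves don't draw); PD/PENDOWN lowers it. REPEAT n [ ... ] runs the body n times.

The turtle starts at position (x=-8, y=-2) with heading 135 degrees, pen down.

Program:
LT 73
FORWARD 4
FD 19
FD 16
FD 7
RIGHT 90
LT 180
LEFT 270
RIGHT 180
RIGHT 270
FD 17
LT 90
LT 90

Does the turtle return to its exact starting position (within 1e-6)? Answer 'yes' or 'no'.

Answer: no

Derivation:
Executing turtle program step by step:
Start: pos=(-8,-2), heading=135, pen down
LT 73: heading 135 -> 208
FD 4: (-8,-2) -> (-11.532,-3.878) [heading=208, draw]
FD 19: (-11.532,-3.878) -> (-28.308,-12.798) [heading=208, draw]
FD 16: (-28.308,-12.798) -> (-42.435,-20.309) [heading=208, draw]
FD 7: (-42.435,-20.309) -> (-48.616,-23.596) [heading=208, draw]
RT 90: heading 208 -> 118
LT 180: heading 118 -> 298
LT 270: heading 298 -> 208
RT 180: heading 208 -> 28
RT 270: heading 28 -> 118
FD 17: (-48.616,-23.596) -> (-56.597,-8.586) [heading=118, draw]
LT 90: heading 118 -> 208
LT 90: heading 208 -> 298
Final: pos=(-56.597,-8.586), heading=298, 5 segment(s) drawn

Start position: (-8, -2)
Final position: (-56.597, -8.586)
Distance = 49.041; >= 1e-6 -> NOT closed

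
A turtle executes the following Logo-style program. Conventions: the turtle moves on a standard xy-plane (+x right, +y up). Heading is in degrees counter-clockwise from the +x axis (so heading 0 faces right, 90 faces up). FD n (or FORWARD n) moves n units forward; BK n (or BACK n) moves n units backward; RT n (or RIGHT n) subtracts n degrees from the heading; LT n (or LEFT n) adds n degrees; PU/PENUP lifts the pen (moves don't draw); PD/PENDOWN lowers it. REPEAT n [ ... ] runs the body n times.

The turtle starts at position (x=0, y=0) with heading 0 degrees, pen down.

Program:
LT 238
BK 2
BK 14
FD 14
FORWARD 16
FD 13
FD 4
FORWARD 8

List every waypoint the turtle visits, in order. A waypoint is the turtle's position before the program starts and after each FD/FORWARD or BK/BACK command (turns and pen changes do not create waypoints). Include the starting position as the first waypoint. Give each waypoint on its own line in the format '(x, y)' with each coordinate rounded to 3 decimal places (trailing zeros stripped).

Executing turtle program step by step:
Start: pos=(0,0), heading=0, pen down
LT 238: heading 0 -> 238
BK 2: (0,0) -> (1.06,1.696) [heading=238, draw]
BK 14: (1.06,1.696) -> (8.479,13.569) [heading=238, draw]
FD 14: (8.479,13.569) -> (1.06,1.696) [heading=238, draw]
FD 16: (1.06,1.696) -> (-7.419,-11.873) [heading=238, draw]
FD 13: (-7.419,-11.873) -> (-14.308,-22.897) [heading=238, draw]
FD 4: (-14.308,-22.897) -> (-16.427,-26.289) [heading=238, draw]
FD 8: (-16.427,-26.289) -> (-20.667,-33.074) [heading=238, draw]
Final: pos=(-20.667,-33.074), heading=238, 7 segment(s) drawn
Waypoints (8 total):
(0, 0)
(1.06, 1.696)
(8.479, 13.569)
(1.06, 1.696)
(-7.419, -11.873)
(-14.308, -22.897)
(-16.427, -26.289)
(-20.667, -33.074)

Answer: (0, 0)
(1.06, 1.696)
(8.479, 13.569)
(1.06, 1.696)
(-7.419, -11.873)
(-14.308, -22.897)
(-16.427, -26.289)
(-20.667, -33.074)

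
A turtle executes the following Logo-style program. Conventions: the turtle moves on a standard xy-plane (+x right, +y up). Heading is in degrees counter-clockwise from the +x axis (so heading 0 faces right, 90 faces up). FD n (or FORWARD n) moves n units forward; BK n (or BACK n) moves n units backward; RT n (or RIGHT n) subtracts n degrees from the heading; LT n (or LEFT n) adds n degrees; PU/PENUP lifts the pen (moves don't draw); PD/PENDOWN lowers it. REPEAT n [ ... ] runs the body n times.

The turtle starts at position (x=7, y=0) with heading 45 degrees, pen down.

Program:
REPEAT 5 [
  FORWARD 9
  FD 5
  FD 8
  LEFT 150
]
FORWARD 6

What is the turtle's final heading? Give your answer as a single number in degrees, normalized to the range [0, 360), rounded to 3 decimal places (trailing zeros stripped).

Executing turtle program step by step:
Start: pos=(7,0), heading=45, pen down
REPEAT 5 [
  -- iteration 1/5 --
  FD 9: (7,0) -> (13.364,6.364) [heading=45, draw]
  FD 5: (13.364,6.364) -> (16.899,9.899) [heading=45, draw]
  FD 8: (16.899,9.899) -> (22.556,15.556) [heading=45, draw]
  LT 150: heading 45 -> 195
  -- iteration 2/5 --
  FD 9: (22.556,15.556) -> (13.863,13.227) [heading=195, draw]
  FD 5: (13.863,13.227) -> (9.033,11.933) [heading=195, draw]
  FD 8: (9.033,11.933) -> (1.306,9.862) [heading=195, draw]
  LT 150: heading 195 -> 345
  -- iteration 3/5 --
  FD 9: (1.306,9.862) -> (9.999,7.533) [heading=345, draw]
  FD 5: (9.999,7.533) -> (14.829,6.239) [heading=345, draw]
  FD 8: (14.829,6.239) -> (22.556,4.168) [heading=345, draw]
  LT 150: heading 345 -> 135
  -- iteration 4/5 --
  FD 9: (22.556,4.168) -> (16.192,10.532) [heading=135, draw]
  FD 5: (16.192,10.532) -> (12.657,14.068) [heading=135, draw]
  FD 8: (12.657,14.068) -> (7,19.725) [heading=135, draw]
  LT 150: heading 135 -> 285
  -- iteration 5/5 --
  FD 9: (7,19.725) -> (9.329,11.031) [heading=285, draw]
  FD 5: (9.329,11.031) -> (10.623,6.202) [heading=285, draw]
  FD 8: (10.623,6.202) -> (12.694,-1.526) [heading=285, draw]
  LT 150: heading 285 -> 75
]
FD 6: (12.694,-1.526) -> (14.247,4.27) [heading=75, draw]
Final: pos=(14.247,4.27), heading=75, 16 segment(s) drawn

Answer: 75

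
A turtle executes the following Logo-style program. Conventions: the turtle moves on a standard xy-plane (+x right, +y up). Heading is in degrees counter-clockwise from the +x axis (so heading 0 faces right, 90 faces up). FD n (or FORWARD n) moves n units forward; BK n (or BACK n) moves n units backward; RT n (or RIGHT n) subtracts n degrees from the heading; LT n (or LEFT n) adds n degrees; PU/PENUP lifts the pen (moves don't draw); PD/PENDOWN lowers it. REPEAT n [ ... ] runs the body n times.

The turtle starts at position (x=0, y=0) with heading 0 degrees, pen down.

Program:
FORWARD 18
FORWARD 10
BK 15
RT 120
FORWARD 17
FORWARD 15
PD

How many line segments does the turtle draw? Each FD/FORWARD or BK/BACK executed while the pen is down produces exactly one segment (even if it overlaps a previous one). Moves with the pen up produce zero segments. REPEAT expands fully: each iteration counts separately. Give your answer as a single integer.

Answer: 5

Derivation:
Executing turtle program step by step:
Start: pos=(0,0), heading=0, pen down
FD 18: (0,0) -> (18,0) [heading=0, draw]
FD 10: (18,0) -> (28,0) [heading=0, draw]
BK 15: (28,0) -> (13,0) [heading=0, draw]
RT 120: heading 0 -> 240
FD 17: (13,0) -> (4.5,-14.722) [heading=240, draw]
FD 15: (4.5,-14.722) -> (-3,-27.713) [heading=240, draw]
PD: pen down
Final: pos=(-3,-27.713), heading=240, 5 segment(s) drawn
Segments drawn: 5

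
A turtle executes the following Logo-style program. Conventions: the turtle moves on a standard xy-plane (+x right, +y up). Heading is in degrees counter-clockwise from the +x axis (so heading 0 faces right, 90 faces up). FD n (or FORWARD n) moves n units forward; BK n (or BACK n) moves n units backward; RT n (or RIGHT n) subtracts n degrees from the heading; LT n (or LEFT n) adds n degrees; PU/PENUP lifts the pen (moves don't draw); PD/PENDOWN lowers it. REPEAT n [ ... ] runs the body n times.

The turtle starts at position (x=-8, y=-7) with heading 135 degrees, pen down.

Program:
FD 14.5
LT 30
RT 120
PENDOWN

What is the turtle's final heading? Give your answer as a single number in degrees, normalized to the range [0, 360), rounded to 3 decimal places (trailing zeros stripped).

Executing turtle program step by step:
Start: pos=(-8,-7), heading=135, pen down
FD 14.5: (-8,-7) -> (-18.253,3.253) [heading=135, draw]
LT 30: heading 135 -> 165
RT 120: heading 165 -> 45
PD: pen down
Final: pos=(-18.253,3.253), heading=45, 1 segment(s) drawn

Answer: 45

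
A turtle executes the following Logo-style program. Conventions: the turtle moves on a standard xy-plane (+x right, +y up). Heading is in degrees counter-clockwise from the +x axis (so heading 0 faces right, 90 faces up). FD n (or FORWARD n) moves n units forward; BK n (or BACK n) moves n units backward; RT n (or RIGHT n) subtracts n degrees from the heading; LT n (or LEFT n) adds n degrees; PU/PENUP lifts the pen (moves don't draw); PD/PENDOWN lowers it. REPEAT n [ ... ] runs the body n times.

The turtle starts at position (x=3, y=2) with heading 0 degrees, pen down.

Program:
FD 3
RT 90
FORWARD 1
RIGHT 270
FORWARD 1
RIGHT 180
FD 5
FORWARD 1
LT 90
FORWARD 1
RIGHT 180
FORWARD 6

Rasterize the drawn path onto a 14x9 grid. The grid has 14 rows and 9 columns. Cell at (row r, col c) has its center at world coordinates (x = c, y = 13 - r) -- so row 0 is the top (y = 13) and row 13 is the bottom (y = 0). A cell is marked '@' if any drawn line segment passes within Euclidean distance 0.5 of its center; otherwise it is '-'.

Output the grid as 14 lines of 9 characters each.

Answer: ---------
---------
---------
---------
---------
---------
---------
-@-------
-@-------
-@-------
-@-------
-@-@@@@--
-@@@@@@@-
-@-------

Derivation:
Segment 0: (3,2) -> (6,2)
Segment 1: (6,2) -> (6,1)
Segment 2: (6,1) -> (7,1)
Segment 3: (7,1) -> (2,1)
Segment 4: (2,1) -> (1,1)
Segment 5: (1,1) -> (1,-0)
Segment 6: (1,-0) -> (1,6)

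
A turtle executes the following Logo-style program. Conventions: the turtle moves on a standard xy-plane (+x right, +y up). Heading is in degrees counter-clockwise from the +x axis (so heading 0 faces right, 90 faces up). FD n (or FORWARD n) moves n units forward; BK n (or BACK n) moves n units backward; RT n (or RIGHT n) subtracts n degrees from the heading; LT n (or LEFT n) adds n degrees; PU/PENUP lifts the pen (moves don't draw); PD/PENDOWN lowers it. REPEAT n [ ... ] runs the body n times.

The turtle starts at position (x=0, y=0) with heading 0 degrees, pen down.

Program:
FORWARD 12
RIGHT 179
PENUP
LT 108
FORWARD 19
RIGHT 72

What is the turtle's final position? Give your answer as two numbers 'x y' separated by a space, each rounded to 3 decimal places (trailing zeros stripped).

Executing turtle program step by step:
Start: pos=(0,0), heading=0, pen down
FD 12: (0,0) -> (12,0) [heading=0, draw]
RT 179: heading 0 -> 181
PU: pen up
LT 108: heading 181 -> 289
FD 19: (12,0) -> (18.186,-17.965) [heading=289, move]
RT 72: heading 289 -> 217
Final: pos=(18.186,-17.965), heading=217, 1 segment(s) drawn

Answer: 18.186 -17.965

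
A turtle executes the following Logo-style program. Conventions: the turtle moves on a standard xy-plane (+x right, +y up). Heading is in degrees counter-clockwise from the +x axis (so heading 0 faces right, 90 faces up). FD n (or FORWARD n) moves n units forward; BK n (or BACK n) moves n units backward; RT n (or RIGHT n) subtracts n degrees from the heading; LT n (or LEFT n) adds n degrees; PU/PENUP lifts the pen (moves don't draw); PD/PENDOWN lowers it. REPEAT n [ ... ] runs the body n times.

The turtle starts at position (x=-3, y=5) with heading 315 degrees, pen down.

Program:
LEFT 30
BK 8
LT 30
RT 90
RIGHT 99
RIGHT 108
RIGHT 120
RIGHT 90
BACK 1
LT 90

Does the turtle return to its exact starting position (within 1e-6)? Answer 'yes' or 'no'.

Answer: no

Derivation:
Executing turtle program step by step:
Start: pos=(-3,5), heading=315, pen down
LT 30: heading 315 -> 345
BK 8: (-3,5) -> (-10.727,7.071) [heading=345, draw]
LT 30: heading 345 -> 15
RT 90: heading 15 -> 285
RT 99: heading 285 -> 186
RT 108: heading 186 -> 78
RT 120: heading 78 -> 318
RT 90: heading 318 -> 228
BK 1: (-10.727,7.071) -> (-10.058,7.814) [heading=228, draw]
LT 90: heading 228 -> 318
Final: pos=(-10.058,7.814), heading=318, 2 segment(s) drawn

Start position: (-3, 5)
Final position: (-10.058, 7.814)
Distance = 7.598; >= 1e-6 -> NOT closed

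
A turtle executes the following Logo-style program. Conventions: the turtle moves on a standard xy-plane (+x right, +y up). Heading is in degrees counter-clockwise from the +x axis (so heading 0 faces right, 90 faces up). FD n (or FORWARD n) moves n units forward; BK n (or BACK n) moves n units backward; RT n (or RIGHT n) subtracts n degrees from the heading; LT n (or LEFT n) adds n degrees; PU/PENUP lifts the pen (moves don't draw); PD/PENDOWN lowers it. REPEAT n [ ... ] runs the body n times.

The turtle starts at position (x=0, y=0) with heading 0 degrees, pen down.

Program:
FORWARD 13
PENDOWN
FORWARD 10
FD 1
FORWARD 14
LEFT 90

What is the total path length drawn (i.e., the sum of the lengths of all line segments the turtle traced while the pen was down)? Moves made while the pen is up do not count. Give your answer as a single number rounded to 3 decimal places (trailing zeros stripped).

Answer: 38

Derivation:
Executing turtle program step by step:
Start: pos=(0,0), heading=0, pen down
FD 13: (0,0) -> (13,0) [heading=0, draw]
PD: pen down
FD 10: (13,0) -> (23,0) [heading=0, draw]
FD 1: (23,0) -> (24,0) [heading=0, draw]
FD 14: (24,0) -> (38,0) [heading=0, draw]
LT 90: heading 0 -> 90
Final: pos=(38,0), heading=90, 4 segment(s) drawn

Segment lengths:
  seg 1: (0,0) -> (13,0), length = 13
  seg 2: (13,0) -> (23,0), length = 10
  seg 3: (23,0) -> (24,0), length = 1
  seg 4: (24,0) -> (38,0), length = 14
Total = 38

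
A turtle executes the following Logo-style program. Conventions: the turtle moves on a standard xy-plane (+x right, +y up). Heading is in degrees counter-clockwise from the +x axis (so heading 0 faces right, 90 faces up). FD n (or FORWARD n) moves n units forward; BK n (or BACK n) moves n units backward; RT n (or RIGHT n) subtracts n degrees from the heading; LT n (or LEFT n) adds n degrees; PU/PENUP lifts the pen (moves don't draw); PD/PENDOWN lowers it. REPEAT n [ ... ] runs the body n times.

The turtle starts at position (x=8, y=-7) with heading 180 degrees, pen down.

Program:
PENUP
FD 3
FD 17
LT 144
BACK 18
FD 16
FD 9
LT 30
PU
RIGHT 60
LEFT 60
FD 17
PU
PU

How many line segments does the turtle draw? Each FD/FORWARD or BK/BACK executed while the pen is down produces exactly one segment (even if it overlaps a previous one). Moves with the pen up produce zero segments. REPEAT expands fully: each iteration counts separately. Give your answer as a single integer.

Executing turtle program step by step:
Start: pos=(8,-7), heading=180, pen down
PU: pen up
FD 3: (8,-7) -> (5,-7) [heading=180, move]
FD 17: (5,-7) -> (-12,-7) [heading=180, move]
LT 144: heading 180 -> 324
BK 18: (-12,-7) -> (-26.562,3.58) [heading=324, move]
FD 16: (-26.562,3.58) -> (-13.618,-5.824) [heading=324, move]
FD 9: (-13.618,-5.824) -> (-6.337,-11.114) [heading=324, move]
LT 30: heading 324 -> 354
PU: pen up
RT 60: heading 354 -> 294
LT 60: heading 294 -> 354
FD 17: (-6.337,-11.114) -> (10.57,-12.891) [heading=354, move]
PU: pen up
PU: pen up
Final: pos=(10.57,-12.891), heading=354, 0 segment(s) drawn
Segments drawn: 0

Answer: 0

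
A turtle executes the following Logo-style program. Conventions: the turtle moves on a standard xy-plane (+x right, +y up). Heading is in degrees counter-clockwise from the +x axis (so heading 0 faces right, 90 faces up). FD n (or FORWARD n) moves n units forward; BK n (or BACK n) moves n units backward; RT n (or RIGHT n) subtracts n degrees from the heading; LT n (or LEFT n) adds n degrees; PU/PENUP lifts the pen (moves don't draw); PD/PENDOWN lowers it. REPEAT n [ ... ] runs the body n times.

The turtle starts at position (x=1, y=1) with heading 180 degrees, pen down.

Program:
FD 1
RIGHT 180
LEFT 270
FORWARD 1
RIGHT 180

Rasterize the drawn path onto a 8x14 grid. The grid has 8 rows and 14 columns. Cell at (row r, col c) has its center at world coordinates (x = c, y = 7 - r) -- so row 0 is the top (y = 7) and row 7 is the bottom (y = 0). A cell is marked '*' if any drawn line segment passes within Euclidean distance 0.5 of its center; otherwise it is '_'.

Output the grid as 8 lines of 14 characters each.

Answer: ______________
______________
______________
______________
______________
______________
**____________
*_____________

Derivation:
Segment 0: (1,1) -> (0,1)
Segment 1: (0,1) -> (-0,0)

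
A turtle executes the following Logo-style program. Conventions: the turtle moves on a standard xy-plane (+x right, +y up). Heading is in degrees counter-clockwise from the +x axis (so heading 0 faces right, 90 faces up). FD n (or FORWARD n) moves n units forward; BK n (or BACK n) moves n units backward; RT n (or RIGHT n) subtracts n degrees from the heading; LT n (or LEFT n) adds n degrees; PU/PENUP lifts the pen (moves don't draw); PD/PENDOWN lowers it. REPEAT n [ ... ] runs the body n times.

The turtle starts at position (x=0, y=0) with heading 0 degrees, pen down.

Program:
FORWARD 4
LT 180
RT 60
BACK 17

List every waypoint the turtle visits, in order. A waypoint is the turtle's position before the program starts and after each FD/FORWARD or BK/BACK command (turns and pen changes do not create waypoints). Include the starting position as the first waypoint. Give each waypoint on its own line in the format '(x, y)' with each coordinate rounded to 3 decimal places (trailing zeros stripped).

Executing turtle program step by step:
Start: pos=(0,0), heading=0, pen down
FD 4: (0,0) -> (4,0) [heading=0, draw]
LT 180: heading 0 -> 180
RT 60: heading 180 -> 120
BK 17: (4,0) -> (12.5,-14.722) [heading=120, draw]
Final: pos=(12.5,-14.722), heading=120, 2 segment(s) drawn
Waypoints (3 total):
(0, 0)
(4, 0)
(12.5, -14.722)

Answer: (0, 0)
(4, 0)
(12.5, -14.722)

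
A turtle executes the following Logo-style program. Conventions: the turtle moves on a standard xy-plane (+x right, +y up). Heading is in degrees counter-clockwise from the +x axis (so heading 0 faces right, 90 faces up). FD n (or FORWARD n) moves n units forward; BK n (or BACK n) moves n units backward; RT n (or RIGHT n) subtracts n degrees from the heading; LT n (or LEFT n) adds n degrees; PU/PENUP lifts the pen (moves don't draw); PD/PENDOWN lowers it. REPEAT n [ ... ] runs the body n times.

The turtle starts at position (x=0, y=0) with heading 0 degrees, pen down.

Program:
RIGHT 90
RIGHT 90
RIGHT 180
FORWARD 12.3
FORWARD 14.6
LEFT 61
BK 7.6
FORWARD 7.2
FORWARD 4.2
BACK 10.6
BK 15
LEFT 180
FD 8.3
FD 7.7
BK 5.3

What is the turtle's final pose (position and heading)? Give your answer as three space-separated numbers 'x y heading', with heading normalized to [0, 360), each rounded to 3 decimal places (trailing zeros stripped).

Answer: 11.144 -28.425 241

Derivation:
Executing turtle program step by step:
Start: pos=(0,0), heading=0, pen down
RT 90: heading 0 -> 270
RT 90: heading 270 -> 180
RT 180: heading 180 -> 0
FD 12.3: (0,0) -> (12.3,0) [heading=0, draw]
FD 14.6: (12.3,0) -> (26.9,0) [heading=0, draw]
LT 61: heading 0 -> 61
BK 7.6: (26.9,0) -> (23.215,-6.647) [heading=61, draw]
FD 7.2: (23.215,-6.647) -> (26.706,-0.35) [heading=61, draw]
FD 4.2: (26.706,-0.35) -> (28.742,3.324) [heading=61, draw]
BK 10.6: (28.742,3.324) -> (23.603,-5.947) [heading=61, draw]
BK 15: (23.603,-5.947) -> (16.331,-19.067) [heading=61, draw]
LT 180: heading 61 -> 241
FD 8.3: (16.331,-19.067) -> (12.307,-26.326) [heading=241, draw]
FD 7.7: (12.307,-26.326) -> (8.574,-33.061) [heading=241, draw]
BK 5.3: (8.574,-33.061) -> (11.144,-28.425) [heading=241, draw]
Final: pos=(11.144,-28.425), heading=241, 10 segment(s) drawn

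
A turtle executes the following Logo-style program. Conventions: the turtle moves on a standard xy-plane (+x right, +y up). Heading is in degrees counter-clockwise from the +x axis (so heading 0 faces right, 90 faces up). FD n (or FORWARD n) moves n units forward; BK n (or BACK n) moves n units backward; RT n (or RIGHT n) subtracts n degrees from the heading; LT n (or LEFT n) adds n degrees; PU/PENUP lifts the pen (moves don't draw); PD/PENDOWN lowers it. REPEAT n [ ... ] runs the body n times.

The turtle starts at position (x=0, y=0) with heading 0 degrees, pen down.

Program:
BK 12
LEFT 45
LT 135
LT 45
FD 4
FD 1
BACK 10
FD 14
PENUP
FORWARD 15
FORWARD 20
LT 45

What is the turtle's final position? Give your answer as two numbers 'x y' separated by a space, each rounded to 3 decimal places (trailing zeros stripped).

Executing turtle program step by step:
Start: pos=(0,0), heading=0, pen down
BK 12: (0,0) -> (-12,0) [heading=0, draw]
LT 45: heading 0 -> 45
LT 135: heading 45 -> 180
LT 45: heading 180 -> 225
FD 4: (-12,0) -> (-14.828,-2.828) [heading=225, draw]
FD 1: (-14.828,-2.828) -> (-15.536,-3.536) [heading=225, draw]
BK 10: (-15.536,-3.536) -> (-8.464,3.536) [heading=225, draw]
FD 14: (-8.464,3.536) -> (-18.364,-6.364) [heading=225, draw]
PU: pen up
FD 15: (-18.364,-6.364) -> (-28.971,-16.971) [heading=225, move]
FD 20: (-28.971,-16.971) -> (-43.113,-31.113) [heading=225, move]
LT 45: heading 225 -> 270
Final: pos=(-43.113,-31.113), heading=270, 5 segment(s) drawn

Answer: -43.113 -31.113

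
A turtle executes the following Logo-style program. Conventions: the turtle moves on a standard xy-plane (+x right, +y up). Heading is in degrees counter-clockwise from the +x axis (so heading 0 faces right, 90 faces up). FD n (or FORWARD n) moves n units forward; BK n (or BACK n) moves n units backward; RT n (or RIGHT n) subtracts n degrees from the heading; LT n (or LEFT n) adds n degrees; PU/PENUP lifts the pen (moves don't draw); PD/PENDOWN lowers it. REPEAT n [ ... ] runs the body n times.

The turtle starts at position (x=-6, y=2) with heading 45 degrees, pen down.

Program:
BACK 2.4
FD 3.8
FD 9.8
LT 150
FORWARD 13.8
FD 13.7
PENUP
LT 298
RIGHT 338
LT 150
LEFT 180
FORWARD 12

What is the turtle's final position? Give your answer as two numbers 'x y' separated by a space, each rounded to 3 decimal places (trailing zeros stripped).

Executing turtle program step by step:
Start: pos=(-6,2), heading=45, pen down
BK 2.4: (-6,2) -> (-7.697,0.303) [heading=45, draw]
FD 3.8: (-7.697,0.303) -> (-5.01,2.99) [heading=45, draw]
FD 9.8: (-5.01,2.99) -> (1.92,9.92) [heading=45, draw]
LT 150: heading 45 -> 195
FD 13.8: (1.92,9.92) -> (-11.41,6.348) [heading=195, draw]
FD 13.7: (-11.41,6.348) -> (-24.643,2.802) [heading=195, draw]
PU: pen up
LT 298: heading 195 -> 133
RT 338: heading 133 -> 155
LT 150: heading 155 -> 305
LT 180: heading 305 -> 125
FD 12: (-24.643,2.802) -> (-31.526,12.632) [heading=125, move]
Final: pos=(-31.526,12.632), heading=125, 5 segment(s) drawn

Answer: -31.526 12.632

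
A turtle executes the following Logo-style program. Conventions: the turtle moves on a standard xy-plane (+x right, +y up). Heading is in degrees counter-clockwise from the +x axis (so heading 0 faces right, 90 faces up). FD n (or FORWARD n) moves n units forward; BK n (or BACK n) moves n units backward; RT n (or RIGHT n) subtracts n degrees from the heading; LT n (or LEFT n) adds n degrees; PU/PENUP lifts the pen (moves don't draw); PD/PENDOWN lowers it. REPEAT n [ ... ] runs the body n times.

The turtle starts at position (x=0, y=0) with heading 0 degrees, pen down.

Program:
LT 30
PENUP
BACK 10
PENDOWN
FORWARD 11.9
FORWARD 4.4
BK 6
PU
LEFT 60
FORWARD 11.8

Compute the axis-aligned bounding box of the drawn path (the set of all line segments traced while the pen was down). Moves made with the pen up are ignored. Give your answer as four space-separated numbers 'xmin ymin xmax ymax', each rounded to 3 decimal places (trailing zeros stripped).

Answer: -8.66 -5 5.456 3.15

Derivation:
Executing turtle program step by step:
Start: pos=(0,0), heading=0, pen down
LT 30: heading 0 -> 30
PU: pen up
BK 10: (0,0) -> (-8.66,-5) [heading=30, move]
PD: pen down
FD 11.9: (-8.66,-5) -> (1.645,0.95) [heading=30, draw]
FD 4.4: (1.645,0.95) -> (5.456,3.15) [heading=30, draw]
BK 6: (5.456,3.15) -> (0.26,0.15) [heading=30, draw]
PU: pen up
LT 60: heading 30 -> 90
FD 11.8: (0.26,0.15) -> (0.26,11.95) [heading=90, move]
Final: pos=(0.26,11.95), heading=90, 3 segment(s) drawn

Segment endpoints: x in {-8.66, 0.26, 1.645, 5.456}, y in {-5, 0.15, 0.95, 3.15}
xmin=-8.66, ymin=-5, xmax=5.456, ymax=3.15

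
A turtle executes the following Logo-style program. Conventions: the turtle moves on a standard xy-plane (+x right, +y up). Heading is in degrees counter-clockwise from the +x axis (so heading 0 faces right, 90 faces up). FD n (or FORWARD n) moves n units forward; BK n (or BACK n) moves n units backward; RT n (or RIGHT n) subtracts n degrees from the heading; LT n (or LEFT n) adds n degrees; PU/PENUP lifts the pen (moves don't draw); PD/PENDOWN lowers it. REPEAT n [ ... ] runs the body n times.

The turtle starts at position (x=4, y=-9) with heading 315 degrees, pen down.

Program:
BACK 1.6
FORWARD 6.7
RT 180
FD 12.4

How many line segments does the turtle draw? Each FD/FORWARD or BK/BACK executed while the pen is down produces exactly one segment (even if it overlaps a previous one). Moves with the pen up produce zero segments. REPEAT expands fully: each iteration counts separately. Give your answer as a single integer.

Executing turtle program step by step:
Start: pos=(4,-9), heading=315, pen down
BK 1.6: (4,-9) -> (2.869,-7.869) [heading=315, draw]
FD 6.7: (2.869,-7.869) -> (7.606,-12.606) [heading=315, draw]
RT 180: heading 315 -> 135
FD 12.4: (7.606,-12.606) -> (-1.162,-3.838) [heading=135, draw]
Final: pos=(-1.162,-3.838), heading=135, 3 segment(s) drawn
Segments drawn: 3

Answer: 3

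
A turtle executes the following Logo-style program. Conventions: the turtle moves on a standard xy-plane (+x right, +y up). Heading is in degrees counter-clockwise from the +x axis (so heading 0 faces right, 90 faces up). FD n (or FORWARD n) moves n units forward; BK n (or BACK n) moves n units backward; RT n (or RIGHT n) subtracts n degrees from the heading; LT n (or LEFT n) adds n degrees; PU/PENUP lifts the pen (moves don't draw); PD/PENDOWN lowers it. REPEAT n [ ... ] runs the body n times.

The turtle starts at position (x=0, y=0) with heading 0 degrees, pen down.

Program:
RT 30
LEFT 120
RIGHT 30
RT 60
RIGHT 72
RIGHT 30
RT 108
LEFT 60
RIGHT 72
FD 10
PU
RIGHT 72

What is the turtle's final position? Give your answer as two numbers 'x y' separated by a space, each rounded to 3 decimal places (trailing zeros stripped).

Executing turtle program step by step:
Start: pos=(0,0), heading=0, pen down
RT 30: heading 0 -> 330
LT 120: heading 330 -> 90
RT 30: heading 90 -> 60
RT 60: heading 60 -> 0
RT 72: heading 0 -> 288
RT 30: heading 288 -> 258
RT 108: heading 258 -> 150
LT 60: heading 150 -> 210
RT 72: heading 210 -> 138
FD 10: (0,0) -> (-7.431,6.691) [heading=138, draw]
PU: pen up
RT 72: heading 138 -> 66
Final: pos=(-7.431,6.691), heading=66, 1 segment(s) drawn

Answer: -7.431 6.691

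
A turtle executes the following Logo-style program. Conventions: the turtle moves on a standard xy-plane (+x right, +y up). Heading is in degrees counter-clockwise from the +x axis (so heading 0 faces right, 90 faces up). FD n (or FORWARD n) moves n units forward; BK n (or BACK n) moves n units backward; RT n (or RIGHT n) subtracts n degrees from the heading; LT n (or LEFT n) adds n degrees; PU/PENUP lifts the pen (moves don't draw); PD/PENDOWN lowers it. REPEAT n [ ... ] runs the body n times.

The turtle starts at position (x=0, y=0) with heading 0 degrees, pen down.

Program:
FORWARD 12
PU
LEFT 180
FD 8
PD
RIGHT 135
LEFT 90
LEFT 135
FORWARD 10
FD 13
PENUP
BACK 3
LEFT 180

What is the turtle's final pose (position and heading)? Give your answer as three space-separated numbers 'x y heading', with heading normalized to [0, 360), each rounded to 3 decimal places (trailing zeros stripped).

Answer: 4 -20 90

Derivation:
Executing turtle program step by step:
Start: pos=(0,0), heading=0, pen down
FD 12: (0,0) -> (12,0) [heading=0, draw]
PU: pen up
LT 180: heading 0 -> 180
FD 8: (12,0) -> (4,0) [heading=180, move]
PD: pen down
RT 135: heading 180 -> 45
LT 90: heading 45 -> 135
LT 135: heading 135 -> 270
FD 10: (4,0) -> (4,-10) [heading=270, draw]
FD 13: (4,-10) -> (4,-23) [heading=270, draw]
PU: pen up
BK 3: (4,-23) -> (4,-20) [heading=270, move]
LT 180: heading 270 -> 90
Final: pos=(4,-20), heading=90, 3 segment(s) drawn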